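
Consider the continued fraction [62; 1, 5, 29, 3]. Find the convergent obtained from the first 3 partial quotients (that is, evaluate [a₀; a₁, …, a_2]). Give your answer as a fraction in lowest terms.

Starting at the tail and folding back:
Start with 5.
1 + 1/(5/1) = 1 + 1/5 = 6/5
62 + 1/(6/5) = 62 + 5/6 = 377/6

377/6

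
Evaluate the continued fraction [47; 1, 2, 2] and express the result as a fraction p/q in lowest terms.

334/7

Starting at the tail and folding back:
Start with 2.
2 + 1/(2/1) = 2 + 1/2 = 5/2
1 + 1/(5/2) = 1 + 2/5 = 7/5
47 + 1/(7/5) = 47 + 5/7 = 334/7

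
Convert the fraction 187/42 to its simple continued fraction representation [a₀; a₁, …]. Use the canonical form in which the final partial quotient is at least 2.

[4; 2, 4, 1, 3]

⌊187/42⌋ = 4, remainder 19
⌊42/19⌋ = 2, remainder 4
⌊19/4⌋ = 4, remainder 3
⌊4/3⌋ = 1, remainder 1
⌊3/1⌋ = 3, remainder 0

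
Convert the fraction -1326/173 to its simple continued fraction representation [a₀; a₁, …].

[-8; 2, 1, 57]

⌊-1326/173⌋ = -8, remainder 58
⌊173/58⌋ = 2, remainder 57
⌊58/57⌋ = 1, remainder 1
⌊57/1⌋ = 57, remainder 0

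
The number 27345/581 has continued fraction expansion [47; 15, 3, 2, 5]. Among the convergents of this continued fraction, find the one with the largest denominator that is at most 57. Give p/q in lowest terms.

2165/46

List convergents until the denominator exceeds the bound:
a_0 = 47: 47/1  (≤ bound)
a_1 = 15: 706/15  (≤ bound)
a_2 = 3: 2165/46  (≤ bound)
a_3 = 2: 5036/107  (> 57, stop)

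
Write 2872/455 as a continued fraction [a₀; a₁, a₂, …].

2872 = 6·455 + 142, so a_0 = 6
455 = 3·142 + 29, so a_1 = 3
142 = 4·29 + 26, so a_2 = 4
29 = 1·26 + 3, so a_3 = 1
26 = 8·3 + 2, so a_4 = 8
3 = 1·2 + 1, so a_5 = 1
2 = 2·1 + 0, so a_6 = 2

[6; 3, 4, 1, 8, 1, 2]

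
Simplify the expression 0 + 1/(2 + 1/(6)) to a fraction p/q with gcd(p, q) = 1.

Work from the innermost term outward:
Start with 6.
2 + 1/(6/1) = 2 + 1/6 = 13/6
0 + 1/(13/6) = 0 + 6/13 = 6/13

6/13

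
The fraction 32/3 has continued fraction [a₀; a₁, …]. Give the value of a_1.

1

⌊32/3⌋ = 10, remainder 2
⌊3/2⌋ = 1, remainder 1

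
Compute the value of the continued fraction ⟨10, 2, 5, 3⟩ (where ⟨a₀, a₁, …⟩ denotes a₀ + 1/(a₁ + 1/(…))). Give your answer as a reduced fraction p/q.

Start with 3.
5 + 1/(3/1) = 5 + 1/3 = 16/3
2 + 1/(16/3) = 2 + 3/16 = 35/16
10 + 1/(35/16) = 10 + 16/35 = 366/35

366/35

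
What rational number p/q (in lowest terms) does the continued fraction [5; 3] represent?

16/3

Start with 3.
5 + 1/(3/1) = 5 + 1/3 = 16/3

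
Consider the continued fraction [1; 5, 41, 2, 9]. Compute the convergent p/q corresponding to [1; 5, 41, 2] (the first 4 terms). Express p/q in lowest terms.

Collapse the nested fraction from the inside out:
Start with 2.
41 + 1/(2/1) = 41 + 1/2 = 83/2
5 + 1/(83/2) = 5 + 2/83 = 417/83
1 + 1/(417/83) = 1 + 83/417 = 500/417

500/417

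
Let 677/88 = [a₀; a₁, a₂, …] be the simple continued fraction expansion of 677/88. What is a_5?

⌊677/88⌋ = 7, remainder 61
⌊88/61⌋ = 1, remainder 27
⌊61/27⌋ = 2, remainder 7
⌊27/7⌋ = 3, remainder 6
⌊7/6⌋ = 1, remainder 1
⌊6/1⌋ = 6, remainder 0

6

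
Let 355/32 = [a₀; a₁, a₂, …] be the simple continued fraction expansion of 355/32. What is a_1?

Apply division with remainder until the remainder is 0:
355 = 11·32 + 3, so a_0 = 11
32 = 10·3 + 2, so a_1 = 10

10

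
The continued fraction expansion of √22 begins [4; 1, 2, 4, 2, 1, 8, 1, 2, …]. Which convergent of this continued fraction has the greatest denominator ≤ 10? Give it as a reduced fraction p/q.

14/3

a_0 = 4: 4/1  (≤ bound)
a_1 = 1: 5/1  (≤ bound)
a_2 = 2: 14/3  (≤ bound)
a_3 = 4: 61/13  (> 10, stop)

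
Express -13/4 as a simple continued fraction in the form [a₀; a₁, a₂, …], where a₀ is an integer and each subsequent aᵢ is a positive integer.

[-4; 1, 3]

-13 ÷ 4 → quotient -4, remainder 3
4 ÷ 3 → quotient 1, remainder 1
3 ÷ 1 → quotient 3, remainder 0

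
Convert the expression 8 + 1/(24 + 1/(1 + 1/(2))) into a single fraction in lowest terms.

Work from the innermost term outward:
Start with 2.
1 + 1/(2/1) = 1 + 1/2 = 3/2
24 + 1/(3/2) = 24 + 2/3 = 74/3
8 + 1/(74/3) = 8 + 3/74 = 595/74

595/74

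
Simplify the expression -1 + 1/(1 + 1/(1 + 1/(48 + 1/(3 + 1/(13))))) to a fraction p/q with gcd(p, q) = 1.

-1933/3906

a_0 = -1: -1/1
a_1 = 1: 0/1
a_2 = 1: -1/2
a_3 = 48: -48/97
a_4 = 3: -145/293
a_5 = 13: -1933/3906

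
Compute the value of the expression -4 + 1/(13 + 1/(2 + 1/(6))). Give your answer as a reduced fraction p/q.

Work from the innermost term outward:
Start with 6.
2 + 1/(6/1) = 2 + 1/6 = 13/6
13 + 1/(13/6) = 13 + 6/13 = 175/13
-4 + 1/(175/13) = -4 + 13/175 = -687/175

-687/175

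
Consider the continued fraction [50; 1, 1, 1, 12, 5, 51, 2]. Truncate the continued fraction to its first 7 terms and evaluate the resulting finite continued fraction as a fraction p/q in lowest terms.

500552/9881

Start with 51.
5 + 1/(51/1) = 5 + 1/51 = 256/51
12 + 1/(256/51) = 12 + 51/256 = 3123/256
1 + 1/(3123/256) = 1 + 256/3123 = 3379/3123
1 + 1/(3379/3123) = 1 + 3123/3379 = 6502/3379
1 + 1/(6502/3379) = 1 + 3379/6502 = 9881/6502
50 + 1/(9881/6502) = 50 + 6502/9881 = 500552/9881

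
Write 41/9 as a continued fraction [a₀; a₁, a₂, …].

[4; 1, 1, 4]

⌊41/9⌋ = 4, remainder 5
⌊9/5⌋ = 1, remainder 4
⌊5/4⌋ = 1, remainder 1
⌊4/1⌋ = 4, remainder 0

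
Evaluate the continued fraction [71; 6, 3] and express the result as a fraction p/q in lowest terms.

1352/19

a_0 = 71: 71/1
a_1 = 6: 427/6
a_2 = 3: 1352/19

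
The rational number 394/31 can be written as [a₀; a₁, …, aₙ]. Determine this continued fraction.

Apply division with remainder until the remainder is 0:
394 = 12·31 + 22, so a_0 = 12
31 = 1·22 + 9, so a_1 = 1
22 = 2·9 + 4, so a_2 = 2
9 = 2·4 + 1, so a_3 = 2
4 = 4·1 + 0, so a_4 = 4

[12; 1, 2, 2, 4]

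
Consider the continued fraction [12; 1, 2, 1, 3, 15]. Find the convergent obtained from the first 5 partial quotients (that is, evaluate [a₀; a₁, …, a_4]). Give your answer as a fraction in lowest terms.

191/15

Start with 3.
1 + 1/(3/1) = 1 + 1/3 = 4/3
2 + 1/(4/3) = 2 + 3/4 = 11/4
1 + 1/(11/4) = 1 + 4/11 = 15/11
12 + 1/(15/11) = 12 + 11/15 = 191/15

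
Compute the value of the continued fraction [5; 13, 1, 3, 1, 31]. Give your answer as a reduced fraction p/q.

11129/2194

Start with 31.
1 + 1/(31/1) = 1 + 1/31 = 32/31
3 + 1/(32/31) = 3 + 31/32 = 127/32
1 + 1/(127/32) = 1 + 32/127 = 159/127
13 + 1/(159/127) = 13 + 127/159 = 2194/159
5 + 1/(2194/159) = 5 + 159/2194 = 11129/2194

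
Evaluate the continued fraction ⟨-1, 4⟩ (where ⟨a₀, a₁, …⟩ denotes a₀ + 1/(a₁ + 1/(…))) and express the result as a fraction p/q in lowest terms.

-3/4

a_0 = -1: -1/1
a_1 = 4: -3/4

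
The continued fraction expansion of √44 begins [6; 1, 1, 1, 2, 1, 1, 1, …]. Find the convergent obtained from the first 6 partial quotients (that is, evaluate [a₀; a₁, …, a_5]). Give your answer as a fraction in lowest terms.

73/11

Start with 1.
2 + 1/(1/1) = 2 + 1/1 = 3/1
1 + 1/(3/1) = 1 + 1/3 = 4/3
1 + 1/(4/3) = 1 + 3/4 = 7/4
1 + 1/(7/4) = 1 + 4/7 = 11/7
6 + 1/(11/7) = 6 + 7/11 = 73/11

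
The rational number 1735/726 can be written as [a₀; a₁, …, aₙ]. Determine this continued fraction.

[2; 2, 1, 1, 3, 3, 12]

1735 = 2·726 + 283, so a_0 = 2
726 = 2·283 + 160, so a_1 = 2
283 = 1·160 + 123, so a_2 = 1
160 = 1·123 + 37, so a_3 = 1
123 = 3·37 + 12, so a_4 = 3
37 = 3·12 + 1, so a_5 = 3
12 = 12·1 + 0, so a_6 = 12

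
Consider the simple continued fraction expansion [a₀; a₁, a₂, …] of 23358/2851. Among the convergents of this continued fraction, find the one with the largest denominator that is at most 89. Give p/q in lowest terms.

a_0 = 8: 8/1  (≤ bound)
a_1 = 5: 41/5  (≤ bound)
a_2 = 5: 213/26  (≤ bound)
a_3 = 2: 467/57  (≤ bound)
a_4 = 4: 2081/254  (> 89, stop)

467/57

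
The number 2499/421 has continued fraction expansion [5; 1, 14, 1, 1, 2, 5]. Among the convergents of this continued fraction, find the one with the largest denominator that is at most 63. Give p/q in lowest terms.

184/31

a_0 = 5: 5/1  (≤ bound)
a_1 = 1: 6/1  (≤ bound)
a_2 = 14: 89/15  (≤ bound)
a_3 = 1: 95/16  (≤ bound)
a_4 = 1: 184/31  (≤ bound)
a_5 = 2: 463/78  (> 63, stop)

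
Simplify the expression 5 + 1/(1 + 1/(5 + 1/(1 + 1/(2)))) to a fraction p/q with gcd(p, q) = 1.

Start with 2.
1 + 1/(2/1) = 1 + 1/2 = 3/2
5 + 1/(3/2) = 5 + 2/3 = 17/3
1 + 1/(17/3) = 1 + 3/17 = 20/17
5 + 1/(20/17) = 5 + 17/20 = 117/20

117/20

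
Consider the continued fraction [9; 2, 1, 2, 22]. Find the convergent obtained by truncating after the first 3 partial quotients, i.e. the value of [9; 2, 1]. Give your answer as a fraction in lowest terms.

28/3

Work from the innermost term outward:
Start with 1.
2 + 1/(1/1) = 2 + 1/1 = 3/1
9 + 1/(3/1) = 9 + 1/3 = 28/3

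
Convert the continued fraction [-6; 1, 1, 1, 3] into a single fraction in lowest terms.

Use the convergent recurrence hₖ = aₖ·hₖ₋₁ + hₖ₋₂ (and likewise for the denominators kₖ):
a_0 = -6: -6/1
a_1 = 1: -5/1
a_2 = 1: -11/2
a_3 = 1: -16/3
a_4 = 3: -59/11

-59/11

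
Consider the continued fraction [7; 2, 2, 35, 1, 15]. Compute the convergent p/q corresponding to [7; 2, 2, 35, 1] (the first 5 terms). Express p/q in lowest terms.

a_0 = 7: 7/1
a_1 = 2: 15/2
a_2 = 2: 37/5
a_3 = 35: 1310/177
a_4 = 1: 1347/182

1347/182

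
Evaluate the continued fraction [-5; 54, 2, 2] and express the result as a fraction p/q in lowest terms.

-1355/272

a_0 = -5: -5/1
a_1 = 54: -269/54
a_2 = 2: -543/109
a_3 = 2: -1355/272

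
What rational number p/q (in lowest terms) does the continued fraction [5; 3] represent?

Compute successive convergents:
a_0 = 5: 5/1
a_1 = 3: 16/3

16/3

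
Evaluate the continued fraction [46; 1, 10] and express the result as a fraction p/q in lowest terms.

Start with 10.
1 + 1/(10/1) = 1 + 1/10 = 11/10
46 + 1/(11/10) = 46 + 10/11 = 516/11

516/11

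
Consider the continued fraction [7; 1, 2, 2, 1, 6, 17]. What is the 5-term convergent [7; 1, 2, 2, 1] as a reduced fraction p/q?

Use the convergent recurrence hₖ = aₖ·hₖ₋₁ + hₖ₋₂ (and likewise for the denominators kₖ):
a_0 = 7: 7/1
a_1 = 1: 8/1
a_2 = 2: 23/3
a_3 = 2: 54/7
a_4 = 1: 77/10

77/10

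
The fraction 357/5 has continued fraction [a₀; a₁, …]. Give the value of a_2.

357 ÷ 5 → quotient 71, remainder 2
5 ÷ 2 → quotient 2, remainder 1
2 ÷ 1 → quotient 2, remainder 0

2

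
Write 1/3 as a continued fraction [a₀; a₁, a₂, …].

Run the Euclidean algorithm, recording each quotient:
1 ÷ 3 → quotient 0, remainder 1
3 ÷ 1 → quotient 3, remainder 0

[0; 3]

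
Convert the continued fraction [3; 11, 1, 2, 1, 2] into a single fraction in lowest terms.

a_0 = 3: 3/1
a_1 = 11: 34/11
a_2 = 1: 37/12
a_3 = 2: 108/35
a_4 = 1: 145/47
a_5 = 2: 398/129

398/129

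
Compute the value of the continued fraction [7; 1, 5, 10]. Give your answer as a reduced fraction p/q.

Work from the innermost term outward:
Start with 10.
5 + 1/(10/1) = 5 + 1/10 = 51/10
1 + 1/(51/10) = 1 + 10/51 = 61/51
7 + 1/(61/51) = 7 + 51/61 = 478/61

478/61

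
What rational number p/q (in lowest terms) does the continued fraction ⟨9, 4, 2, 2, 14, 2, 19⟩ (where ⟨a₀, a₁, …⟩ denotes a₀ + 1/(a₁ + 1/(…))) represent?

117932/12781

Start with 19.
2 + 1/(19/1) = 2 + 1/19 = 39/19
14 + 1/(39/19) = 14 + 19/39 = 565/39
2 + 1/(565/39) = 2 + 39/565 = 1169/565
2 + 1/(1169/565) = 2 + 565/1169 = 2903/1169
4 + 1/(2903/1169) = 4 + 1169/2903 = 12781/2903
9 + 1/(12781/2903) = 9 + 2903/12781 = 117932/12781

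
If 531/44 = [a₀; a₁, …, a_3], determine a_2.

1

⌊531/44⌋ = 12, remainder 3
⌊44/3⌋ = 14, remainder 2
⌊3/2⌋ = 1, remainder 1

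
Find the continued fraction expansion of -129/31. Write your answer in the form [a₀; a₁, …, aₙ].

[-5; 1, 5, 5]

Repeatedly divide and take the remainder:
-129 = -5·31 + 26, so a_0 = -5
31 = 1·26 + 5, so a_1 = 1
26 = 5·5 + 1, so a_2 = 5
5 = 5·1 + 0, so a_3 = 5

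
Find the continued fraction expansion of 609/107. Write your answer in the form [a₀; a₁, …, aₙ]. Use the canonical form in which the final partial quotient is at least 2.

⌊609/107⌋ = 5, remainder 74
⌊107/74⌋ = 1, remainder 33
⌊74/33⌋ = 2, remainder 8
⌊33/8⌋ = 4, remainder 1
⌊8/1⌋ = 8, remainder 0

[5; 1, 2, 4, 8]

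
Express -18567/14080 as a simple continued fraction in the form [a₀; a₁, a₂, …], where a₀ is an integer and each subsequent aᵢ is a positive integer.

Run the Euclidean algorithm, recording each quotient:
-18567 ÷ 14080 → quotient -2, remainder 9593
14080 ÷ 9593 → quotient 1, remainder 4487
9593 ÷ 4487 → quotient 2, remainder 619
4487 ÷ 619 → quotient 7, remainder 154
619 ÷ 154 → quotient 4, remainder 3
154 ÷ 3 → quotient 51, remainder 1
3 ÷ 1 → quotient 3, remainder 0

[-2; 1, 2, 7, 4, 51, 3]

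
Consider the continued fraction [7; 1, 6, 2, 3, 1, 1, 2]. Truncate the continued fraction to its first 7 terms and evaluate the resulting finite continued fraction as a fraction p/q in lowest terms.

Start with 1.
1 + 1/(1/1) = 1 + 1/1 = 2/1
3 + 1/(2/1) = 3 + 1/2 = 7/2
2 + 1/(7/2) = 2 + 2/7 = 16/7
6 + 1/(16/7) = 6 + 7/16 = 103/16
1 + 1/(103/16) = 1 + 16/103 = 119/103
7 + 1/(119/103) = 7 + 103/119 = 936/119

936/119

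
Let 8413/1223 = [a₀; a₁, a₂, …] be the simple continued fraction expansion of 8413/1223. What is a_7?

8413 ÷ 1223 → quotient 6, remainder 1075
1223 ÷ 1075 → quotient 1, remainder 148
1075 ÷ 148 → quotient 7, remainder 39
148 ÷ 39 → quotient 3, remainder 31
39 ÷ 31 → quotient 1, remainder 8
31 ÷ 8 → quotient 3, remainder 7
8 ÷ 7 → quotient 1, remainder 1
7 ÷ 1 → quotient 7, remainder 0

7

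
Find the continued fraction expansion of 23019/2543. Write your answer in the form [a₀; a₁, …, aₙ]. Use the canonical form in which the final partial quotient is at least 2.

23019 = 9·2543 + 132, so a_0 = 9
2543 = 19·132 + 35, so a_1 = 19
132 = 3·35 + 27, so a_2 = 3
35 = 1·27 + 8, so a_3 = 1
27 = 3·8 + 3, so a_4 = 3
8 = 2·3 + 2, so a_5 = 2
3 = 1·2 + 1, so a_6 = 1
2 = 2·1 + 0, so a_7 = 2

[9; 19, 3, 1, 3, 2, 1, 2]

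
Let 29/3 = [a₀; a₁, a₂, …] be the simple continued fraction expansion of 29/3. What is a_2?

2

Repeatedly divide and take the remainder:
29 = 9·3 + 2, so a_0 = 9
3 = 1·2 + 1, so a_1 = 1
2 = 2·1 + 0, so a_2 = 2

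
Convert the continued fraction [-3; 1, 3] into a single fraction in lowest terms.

-9/4

a_0 = -3: -3/1
a_1 = 1: -2/1
a_2 = 3: -9/4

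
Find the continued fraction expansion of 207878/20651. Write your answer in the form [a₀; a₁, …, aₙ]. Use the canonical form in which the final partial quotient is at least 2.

[10; 15, 10, 2, 3, 1, 6, 2]

Run the Euclidean algorithm, recording each quotient:
207878 ÷ 20651 → quotient 10, remainder 1368
20651 ÷ 1368 → quotient 15, remainder 131
1368 ÷ 131 → quotient 10, remainder 58
131 ÷ 58 → quotient 2, remainder 15
58 ÷ 15 → quotient 3, remainder 13
15 ÷ 13 → quotient 1, remainder 2
13 ÷ 2 → quotient 6, remainder 1
2 ÷ 1 → quotient 2, remainder 0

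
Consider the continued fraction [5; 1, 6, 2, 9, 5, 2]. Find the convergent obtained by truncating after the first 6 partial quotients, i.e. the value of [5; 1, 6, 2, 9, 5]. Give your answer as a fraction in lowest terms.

4253/725

Build up convergents one term at a time:
a_0 = 5: 5/1
a_1 = 1: 6/1
a_2 = 6: 41/7
a_3 = 2: 88/15
a_4 = 9: 833/142
a_5 = 5: 4253/725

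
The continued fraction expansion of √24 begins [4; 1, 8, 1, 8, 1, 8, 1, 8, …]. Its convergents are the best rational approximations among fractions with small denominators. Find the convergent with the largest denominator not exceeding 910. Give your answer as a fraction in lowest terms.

a_0 = 4: 4/1  (≤ bound)
a_1 = 1: 5/1  (≤ bound)
a_2 = 8: 44/9  (≤ bound)
a_3 = 1: 49/10  (≤ bound)
a_4 = 8: 436/89  (≤ bound)
a_5 = 1: 485/99  (≤ bound)
a_6 = 8: 4316/881  (≤ bound)
a_7 = 1: 4801/980  (> 910, stop)

4316/881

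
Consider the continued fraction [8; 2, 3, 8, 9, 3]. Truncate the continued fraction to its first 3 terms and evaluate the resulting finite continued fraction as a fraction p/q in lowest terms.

59/7

Start with 3.
2 + 1/(3/1) = 2 + 1/3 = 7/3
8 + 1/(7/3) = 8 + 3/7 = 59/7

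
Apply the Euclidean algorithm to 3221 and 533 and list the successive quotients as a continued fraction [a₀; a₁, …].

Apply division with remainder until the remainder is 0:
3221 = 6·533 + 23, so a_0 = 6
533 = 23·23 + 4, so a_1 = 23
23 = 5·4 + 3, so a_2 = 5
4 = 1·3 + 1, so a_3 = 1
3 = 3·1 + 0, so a_4 = 3

[6; 23, 5, 1, 3]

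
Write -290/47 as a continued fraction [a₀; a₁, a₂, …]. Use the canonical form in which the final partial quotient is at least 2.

Apply division with remainder until the remainder is 0:
-290 ÷ 47 → quotient -7, remainder 39
47 ÷ 39 → quotient 1, remainder 8
39 ÷ 8 → quotient 4, remainder 7
8 ÷ 7 → quotient 1, remainder 1
7 ÷ 1 → quotient 7, remainder 0

[-7; 1, 4, 1, 7]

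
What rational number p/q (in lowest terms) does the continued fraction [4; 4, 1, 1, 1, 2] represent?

156/37

Start with 2.
1 + 1/(2/1) = 1 + 1/2 = 3/2
1 + 1/(3/2) = 1 + 2/3 = 5/3
1 + 1/(5/3) = 1 + 3/5 = 8/5
4 + 1/(8/5) = 4 + 5/8 = 37/8
4 + 1/(37/8) = 4 + 8/37 = 156/37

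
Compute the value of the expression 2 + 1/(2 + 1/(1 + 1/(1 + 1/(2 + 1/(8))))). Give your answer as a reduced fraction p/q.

Start with 8.
2 + 1/(8/1) = 2 + 1/8 = 17/8
1 + 1/(17/8) = 1 + 8/17 = 25/17
1 + 1/(25/17) = 1 + 17/25 = 42/25
2 + 1/(42/25) = 2 + 25/42 = 109/42
2 + 1/(109/42) = 2 + 42/109 = 260/109

260/109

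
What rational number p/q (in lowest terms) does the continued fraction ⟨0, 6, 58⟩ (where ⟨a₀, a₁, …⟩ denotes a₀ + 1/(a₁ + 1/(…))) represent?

58/349

Start with 58.
6 + 1/(58/1) = 6 + 1/58 = 349/58
0 + 1/(349/58) = 0 + 58/349 = 58/349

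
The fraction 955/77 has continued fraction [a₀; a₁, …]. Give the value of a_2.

Apply division with remainder until the remainder is 0:
955 = 12·77 + 31, so a_0 = 12
77 = 2·31 + 15, so a_1 = 2
31 = 2·15 + 1, so a_2 = 2

2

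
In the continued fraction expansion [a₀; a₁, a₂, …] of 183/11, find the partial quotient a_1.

1

183 ÷ 11 → quotient 16, remainder 7
11 ÷ 7 → quotient 1, remainder 4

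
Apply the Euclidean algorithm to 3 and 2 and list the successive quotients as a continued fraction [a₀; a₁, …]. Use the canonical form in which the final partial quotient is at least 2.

Repeatedly divide and take the remainder:
3 ÷ 2 → quotient 1, remainder 1
2 ÷ 1 → quotient 2, remainder 0

[1; 2]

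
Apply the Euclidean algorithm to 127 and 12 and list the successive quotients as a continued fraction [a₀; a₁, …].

[10; 1, 1, 2, 2]

⌊127/12⌋ = 10, remainder 7
⌊12/7⌋ = 1, remainder 5
⌊7/5⌋ = 1, remainder 2
⌊5/2⌋ = 2, remainder 1
⌊2/1⌋ = 2, remainder 0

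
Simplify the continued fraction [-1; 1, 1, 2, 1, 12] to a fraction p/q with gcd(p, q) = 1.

Start with 12.
1 + 1/(12/1) = 1 + 1/12 = 13/12
2 + 1/(13/12) = 2 + 12/13 = 38/13
1 + 1/(38/13) = 1 + 13/38 = 51/38
1 + 1/(51/38) = 1 + 38/51 = 89/51
-1 + 1/(89/51) = -1 + 51/89 = -38/89

-38/89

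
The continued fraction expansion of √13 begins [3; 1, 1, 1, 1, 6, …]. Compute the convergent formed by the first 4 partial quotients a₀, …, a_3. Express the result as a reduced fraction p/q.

a_0 = 3: 3/1
a_1 = 1: 4/1
a_2 = 1: 7/2
a_3 = 1: 11/3

11/3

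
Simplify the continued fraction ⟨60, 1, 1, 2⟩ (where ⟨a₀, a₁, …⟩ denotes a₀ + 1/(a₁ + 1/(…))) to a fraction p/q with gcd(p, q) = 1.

a_0 = 60: 60/1
a_1 = 1: 61/1
a_2 = 1: 121/2
a_3 = 2: 303/5

303/5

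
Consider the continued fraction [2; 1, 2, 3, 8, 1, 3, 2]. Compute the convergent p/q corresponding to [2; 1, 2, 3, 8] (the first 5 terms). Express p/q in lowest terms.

Start with 8.
3 + 1/(8/1) = 3 + 1/8 = 25/8
2 + 1/(25/8) = 2 + 8/25 = 58/25
1 + 1/(58/25) = 1 + 25/58 = 83/58
2 + 1/(83/58) = 2 + 58/83 = 224/83

224/83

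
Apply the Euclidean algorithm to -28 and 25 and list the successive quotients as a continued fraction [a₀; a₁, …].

[-2; 1, 7, 3]

-28 ÷ 25 → quotient -2, remainder 22
25 ÷ 22 → quotient 1, remainder 3
22 ÷ 3 → quotient 7, remainder 1
3 ÷ 1 → quotient 3, remainder 0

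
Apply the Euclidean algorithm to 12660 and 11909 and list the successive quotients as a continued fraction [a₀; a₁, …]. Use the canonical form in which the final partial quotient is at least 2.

[1; 15, 1, 6, 53, 2]

Apply division with remainder until the remainder is 0:
⌊12660/11909⌋ = 1, remainder 751
⌊11909/751⌋ = 15, remainder 644
⌊751/644⌋ = 1, remainder 107
⌊644/107⌋ = 6, remainder 2
⌊107/2⌋ = 53, remainder 1
⌊2/1⌋ = 2, remainder 0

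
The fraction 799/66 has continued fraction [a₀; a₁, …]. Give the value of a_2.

799 = 12·66 + 7, so a_0 = 12
66 = 9·7 + 3, so a_1 = 9
7 = 2·3 + 1, so a_2 = 2

2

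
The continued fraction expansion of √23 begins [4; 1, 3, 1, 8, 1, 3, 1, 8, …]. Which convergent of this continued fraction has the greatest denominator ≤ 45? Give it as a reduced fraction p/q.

211/44

a_0 = 4: 4/1  (≤ bound)
a_1 = 1: 5/1  (≤ bound)
a_2 = 3: 19/4  (≤ bound)
a_3 = 1: 24/5  (≤ bound)
a_4 = 8: 211/44  (≤ bound)
a_5 = 1: 235/49  (> 45, stop)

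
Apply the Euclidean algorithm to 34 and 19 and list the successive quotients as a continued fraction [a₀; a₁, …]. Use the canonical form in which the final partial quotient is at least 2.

[1; 1, 3, 1, 3]

⌊34/19⌋ = 1, remainder 15
⌊19/15⌋ = 1, remainder 4
⌊15/4⌋ = 3, remainder 3
⌊4/3⌋ = 1, remainder 1
⌊3/1⌋ = 3, remainder 0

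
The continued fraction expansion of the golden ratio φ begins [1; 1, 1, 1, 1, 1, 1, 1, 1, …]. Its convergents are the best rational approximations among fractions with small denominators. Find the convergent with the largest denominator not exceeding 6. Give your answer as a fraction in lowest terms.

List convergents until the denominator exceeds the bound:
a_0 = 1: 1/1  (≤ bound)
a_1 = 1: 2/1  (≤ bound)
a_2 = 1: 3/2  (≤ bound)
a_3 = 1: 5/3  (≤ bound)
a_4 = 1: 8/5  (≤ bound)
a_5 = 1: 13/8  (> 6, stop)

8/5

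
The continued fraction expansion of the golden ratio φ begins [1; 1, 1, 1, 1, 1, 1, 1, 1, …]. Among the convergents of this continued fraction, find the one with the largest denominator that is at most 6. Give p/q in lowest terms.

List convergents until the denominator exceeds the bound:
a_0 = 1: 1/1  (≤ bound)
a_1 = 1: 2/1  (≤ bound)
a_2 = 1: 3/2  (≤ bound)
a_3 = 1: 5/3  (≤ bound)
a_4 = 1: 8/5  (≤ bound)
a_5 = 1: 13/8  (> 6, stop)

8/5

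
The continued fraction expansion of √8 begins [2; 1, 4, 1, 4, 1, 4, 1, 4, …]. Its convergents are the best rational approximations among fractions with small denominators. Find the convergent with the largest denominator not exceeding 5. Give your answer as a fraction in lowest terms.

14/5

List convergents until the denominator exceeds the bound:
a_0 = 2: 2/1  (≤ bound)
a_1 = 1: 3/1  (≤ bound)
a_2 = 4: 14/5  (≤ bound)
a_3 = 1: 17/6  (> 5, stop)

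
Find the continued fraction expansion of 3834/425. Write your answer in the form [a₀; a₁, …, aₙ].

[9; 47, 4, 2]

Apply division with remainder until the remainder is 0:
⌊3834/425⌋ = 9, remainder 9
⌊425/9⌋ = 47, remainder 2
⌊9/2⌋ = 4, remainder 1
⌊2/1⌋ = 2, remainder 0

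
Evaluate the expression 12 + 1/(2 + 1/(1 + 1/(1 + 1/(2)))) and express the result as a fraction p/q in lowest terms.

Start with 2.
1 + 1/(2/1) = 1 + 1/2 = 3/2
1 + 1/(3/2) = 1 + 2/3 = 5/3
2 + 1/(5/3) = 2 + 3/5 = 13/5
12 + 1/(13/5) = 12 + 5/13 = 161/13

161/13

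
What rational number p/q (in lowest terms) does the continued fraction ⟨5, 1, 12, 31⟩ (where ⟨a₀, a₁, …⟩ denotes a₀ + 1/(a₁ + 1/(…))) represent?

2393/404

Start with 31.
12 + 1/(31/1) = 12 + 1/31 = 373/31
1 + 1/(373/31) = 1 + 31/373 = 404/373
5 + 1/(404/373) = 5 + 373/404 = 2393/404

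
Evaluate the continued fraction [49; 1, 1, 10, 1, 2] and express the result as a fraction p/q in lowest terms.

Use the convergent recurrence hₖ = aₖ·hₖ₋₁ + hₖ₋₂ (and likewise for the denominators kₖ):
a_0 = 49: 49/1
a_1 = 1: 50/1
a_2 = 1: 99/2
a_3 = 10: 1040/21
a_4 = 1: 1139/23
a_5 = 2: 3318/67

3318/67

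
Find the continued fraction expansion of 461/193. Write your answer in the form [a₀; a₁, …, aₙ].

[2; 2, 1, 1, 2, 1, 10]

Repeatedly divide and take the remainder:
461 ÷ 193 → quotient 2, remainder 75
193 ÷ 75 → quotient 2, remainder 43
75 ÷ 43 → quotient 1, remainder 32
43 ÷ 32 → quotient 1, remainder 11
32 ÷ 11 → quotient 2, remainder 10
11 ÷ 10 → quotient 1, remainder 1
10 ÷ 1 → quotient 10, remainder 0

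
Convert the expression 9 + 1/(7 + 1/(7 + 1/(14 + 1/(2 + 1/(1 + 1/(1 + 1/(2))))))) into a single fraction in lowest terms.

86291/9441

Start with 2.
1 + 1/(2/1) = 1 + 1/2 = 3/2
1 + 1/(3/2) = 1 + 2/3 = 5/3
2 + 1/(5/3) = 2 + 3/5 = 13/5
14 + 1/(13/5) = 14 + 5/13 = 187/13
7 + 1/(187/13) = 7 + 13/187 = 1322/187
7 + 1/(1322/187) = 7 + 187/1322 = 9441/1322
9 + 1/(9441/1322) = 9 + 1322/9441 = 86291/9441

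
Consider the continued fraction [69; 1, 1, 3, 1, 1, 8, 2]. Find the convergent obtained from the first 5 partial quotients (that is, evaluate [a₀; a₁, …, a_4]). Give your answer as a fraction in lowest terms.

Start with 1.
3 + 1/(1/1) = 3 + 1/1 = 4/1
1 + 1/(4/1) = 1 + 1/4 = 5/4
1 + 1/(5/4) = 1 + 4/5 = 9/5
69 + 1/(9/5) = 69 + 5/9 = 626/9

626/9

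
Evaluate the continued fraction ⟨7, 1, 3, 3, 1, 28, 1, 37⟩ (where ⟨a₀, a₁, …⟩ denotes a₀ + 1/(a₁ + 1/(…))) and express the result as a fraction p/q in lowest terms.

149170/19211

a_0 = 7: 7/1
a_1 = 1: 8/1
a_2 = 3: 31/4
a_3 = 3: 101/13
a_4 = 1: 132/17
a_5 = 28: 3797/489
a_6 = 1: 3929/506
a_7 = 37: 149170/19211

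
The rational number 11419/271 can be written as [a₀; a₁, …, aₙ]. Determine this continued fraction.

Apply division with remainder until the remainder is 0:
⌊11419/271⌋ = 42, remainder 37
⌊271/37⌋ = 7, remainder 12
⌊37/12⌋ = 3, remainder 1
⌊12/1⌋ = 12, remainder 0

[42; 7, 3, 12]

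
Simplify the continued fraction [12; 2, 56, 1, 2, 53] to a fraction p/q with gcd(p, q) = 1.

Start with 53.
2 + 1/(53/1) = 2 + 1/53 = 107/53
1 + 1/(107/53) = 1 + 53/107 = 160/107
56 + 1/(160/107) = 56 + 107/160 = 9067/160
2 + 1/(9067/160) = 2 + 160/9067 = 18294/9067
12 + 1/(18294/9067) = 12 + 9067/18294 = 228595/18294

228595/18294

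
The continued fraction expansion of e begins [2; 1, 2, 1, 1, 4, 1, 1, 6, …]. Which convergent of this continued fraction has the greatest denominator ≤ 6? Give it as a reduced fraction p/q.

a_0 = 2: 2/1  (≤ bound)
a_1 = 1: 3/1  (≤ bound)
a_2 = 2: 8/3  (≤ bound)
a_3 = 1: 11/4  (≤ bound)
a_4 = 1: 19/7  (> 6, stop)

11/4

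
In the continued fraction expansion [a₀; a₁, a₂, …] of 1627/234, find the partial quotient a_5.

2

1627 = 6·234 + 223, so a_0 = 6
234 = 1·223 + 11, so a_1 = 1
223 = 20·11 + 3, so a_2 = 20
11 = 3·3 + 2, so a_3 = 3
3 = 1·2 + 1, so a_4 = 1
2 = 2·1 + 0, so a_5 = 2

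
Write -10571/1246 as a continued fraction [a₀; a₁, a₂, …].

Repeatedly divide and take the remainder:
⌊-10571/1246⌋ = -9, remainder 643
⌊1246/643⌋ = 1, remainder 603
⌊643/603⌋ = 1, remainder 40
⌊603/40⌋ = 15, remainder 3
⌊40/3⌋ = 13, remainder 1
⌊3/1⌋ = 3, remainder 0

[-9; 1, 1, 15, 13, 3]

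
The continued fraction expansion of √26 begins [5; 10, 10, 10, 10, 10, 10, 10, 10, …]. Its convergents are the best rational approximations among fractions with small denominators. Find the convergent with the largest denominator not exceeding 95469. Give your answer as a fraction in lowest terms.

52525/10301

a_0 = 5: 5/1  (≤ bound)
a_1 = 10: 51/10  (≤ bound)
a_2 = 10: 515/101  (≤ bound)
a_3 = 10: 5201/1020  (≤ bound)
a_4 = 10: 52525/10301  (≤ bound)
a_5 = 10: 530451/104030  (> 95469, stop)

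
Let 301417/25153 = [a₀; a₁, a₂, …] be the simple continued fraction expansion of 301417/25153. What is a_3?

32

Repeatedly divide and take the remainder:
301417 = 11·25153 + 24734, so a_0 = 11
25153 = 1·24734 + 419, so a_1 = 1
24734 = 59·419 + 13, so a_2 = 59
419 = 32·13 + 3, so a_3 = 32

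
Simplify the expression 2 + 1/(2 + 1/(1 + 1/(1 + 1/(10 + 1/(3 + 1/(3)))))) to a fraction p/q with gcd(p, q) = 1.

1306/545

Start with 3.
3 + 1/(3/1) = 3 + 1/3 = 10/3
10 + 1/(10/3) = 10 + 3/10 = 103/10
1 + 1/(103/10) = 1 + 10/103 = 113/103
1 + 1/(113/103) = 1 + 103/113 = 216/113
2 + 1/(216/113) = 2 + 113/216 = 545/216
2 + 1/(545/216) = 2 + 216/545 = 1306/545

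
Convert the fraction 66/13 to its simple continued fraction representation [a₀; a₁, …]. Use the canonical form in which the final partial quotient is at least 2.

[5; 13]

⌊66/13⌋ = 5, remainder 1
⌊13/1⌋ = 13, remainder 0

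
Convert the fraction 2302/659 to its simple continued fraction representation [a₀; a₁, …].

2302 = 3·659 + 325, so a_0 = 3
659 = 2·325 + 9, so a_1 = 2
325 = 36·9 + 1, so a_2 = 36
9 = 9·1 + 0, so a_3 = 9

[3; 2, 36, 9]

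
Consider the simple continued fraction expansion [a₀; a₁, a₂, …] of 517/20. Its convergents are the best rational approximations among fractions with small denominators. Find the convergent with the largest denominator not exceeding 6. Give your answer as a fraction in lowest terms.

a_0 = 25: 25/1  (≤ bound)
a_1 = 1: 26/1  (≤ bound)
a_2 = 5: 155/6  (≤ bound)
a_3 = 1: 181/7  (> 6, stop)

155/6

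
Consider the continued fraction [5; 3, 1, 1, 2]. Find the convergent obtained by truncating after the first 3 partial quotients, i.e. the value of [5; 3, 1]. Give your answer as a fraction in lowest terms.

21/4

a_0 = 5: 5/1
a_1 = 3: 16/3
a_2 = 1: 21/4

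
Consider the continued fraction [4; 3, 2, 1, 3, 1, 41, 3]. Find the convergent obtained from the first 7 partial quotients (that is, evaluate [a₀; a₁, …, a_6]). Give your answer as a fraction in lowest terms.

8441/1964

Start with 41.
1 + 1/(41/1) = 1 + 1/41 = 42/41
3 + 1/(42/41) = 3 + 41/42 = 167/42
1 + 1/(167/42) = 1 + 42/167 = 209/167
2 + 1/(209/167) = 2 + 167/209 = 585/209
3 + 1/(585/209) = 3 + 209/585 = 1964/585
4 + 1/(1964/585) = 4 + 585/1964 = 8441/1964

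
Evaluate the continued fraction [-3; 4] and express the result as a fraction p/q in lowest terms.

-11/4

a_0 = -3: -3/1
a_1 = 4: -11/4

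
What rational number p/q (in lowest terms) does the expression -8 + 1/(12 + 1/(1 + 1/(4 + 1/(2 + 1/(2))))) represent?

-2741/346

Work from the innermost term outward:
Start with 2.
2 + 1/(2/1) = 2 + 1/2 = 5/2
4 + 1/(5/2) = 4 + 2/5 = 22/5
1 + 1/(22/5) = 1 + 5/22 = 27/22
12 + 1/(27/22) = 12 + 22/27 = 346/27
-8 + 1/(346/27) = -8 + 27/346 = -2741/346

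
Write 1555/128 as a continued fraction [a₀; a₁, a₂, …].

Run the Euclidean algorithm, recording each quotient:
⌊1555/128⌋ = 12, remainder 19
⌊128/19⌋ = 6, remainder 14
⌊19/14⌋ = 1, remainder 5
⌊14/5⌋ = 2, remainder 4
⌊5/4⌋ = 1, remainder 1
⌊4/1⌋ = 4, remainder 0

[12; 6, 1, 2, 1, 4]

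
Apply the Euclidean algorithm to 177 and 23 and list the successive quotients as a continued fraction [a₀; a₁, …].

177 = 7·23 + 16, so a_0 = 7
23 = 1·16 + 7, so a_1 = 1
16 = 2·7 + 2, so a_2 = 2
7 = 3·2 + 1, so a_3 = 3
2 = 2·1 + 0, so a_4 = 2

[7; 1, 2, 3, 2]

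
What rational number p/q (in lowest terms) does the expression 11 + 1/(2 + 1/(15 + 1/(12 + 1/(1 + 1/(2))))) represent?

Start with 2.
1 + 1/(2/1) = 1 + 1/2 = 3/2
12 + 1/(3/2) = 12 + 2/3 = 38/3
15 + 1/(38/3) = 15 + 3/38 = 573/38
2 + 1/(573/38) = 2 + 38/573 = 1184/573
11 + 1/(1184/573) = 11 + 573/1184 = 13597/1184

13597/1184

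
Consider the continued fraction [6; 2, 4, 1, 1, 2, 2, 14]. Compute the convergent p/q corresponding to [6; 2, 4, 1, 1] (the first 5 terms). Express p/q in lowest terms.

129/20

Compute successive convergents:
a_0 = 6: 6/1
a_1 = 2: 13/2
a_2 = 4: 58/9
a_3 = 1: 71/11
a_4 = 1: 129/20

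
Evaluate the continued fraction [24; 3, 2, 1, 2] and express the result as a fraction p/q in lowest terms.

656/27

Start with 2.
1 + 1/(2/1) = 1 + 1/2 = 3/2
2 + 1/(3/2) = 2 + 2/3 = 8/3
3 + 1/(8/3) = 3 + 3/8 = 27/8
24 + 1/(27/8) = 24 + 8/27 = 656/27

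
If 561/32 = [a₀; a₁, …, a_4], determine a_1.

1

561 = 17·32 + 17, so a_0 = 17
32 = 1·17 + 15, so a_1 = 1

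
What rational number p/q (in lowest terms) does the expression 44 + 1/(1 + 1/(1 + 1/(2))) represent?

223/5

Starting at the tail and folding back:
Start with 2.
1 + 1/(2/1) = 1 + 1/2 = 3/2
1 + 1/(3/2) = 1 + 2/3 = 5/3
44 + 1/(5/3) = 44 + 3/5 = 223/5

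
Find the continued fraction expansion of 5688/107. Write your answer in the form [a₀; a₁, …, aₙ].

5688 = 53·107 + 17, so a_0 = 53
107 = 6·17 + 5, so a_1 = 6
17 = 3·5 + 2, so a_2 = 3
5 = 2·2 + 1, so a_3 = 2
2 = 2·1 + 0, so a_4 = 2

[53; 6, 3, 2, 2]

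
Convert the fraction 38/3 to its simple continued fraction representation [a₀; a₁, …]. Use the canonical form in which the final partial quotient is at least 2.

[12; 1, 2]

38 = 12·3 + 2, so a_0 = 12
3 = 1·2 + 1, so a_1 = 1
2 = 2·1 + 0, so a_2 = 2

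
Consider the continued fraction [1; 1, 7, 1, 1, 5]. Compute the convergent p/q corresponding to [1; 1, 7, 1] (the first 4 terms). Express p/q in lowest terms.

Use the convergent recurrence hₖ = aₖ·hₖ₋₁ + hₖ₋₂ (and likewise for the denominators kₖ):
a_0 = 1: 1/1
a_1 = 1: 2/1
a_2 = 7: 15/8
a_3 = 1: 17/9

17/9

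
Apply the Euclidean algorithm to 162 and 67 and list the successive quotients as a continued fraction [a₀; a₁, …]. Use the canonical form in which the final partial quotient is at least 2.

[2; 2, 2, 1, 1, 5]

162 = 2·67 + 28, so a_0 = 2
67 = 2·28 + 11, so a_1 = 2
28 = 2·11 + 6, so a_2 = 2
11 = 1·6 + 5, so a_3 = 1
6 = 1·5 + 1, so a_4 = 1
5 = 5·1 + 0, so a_5 = 5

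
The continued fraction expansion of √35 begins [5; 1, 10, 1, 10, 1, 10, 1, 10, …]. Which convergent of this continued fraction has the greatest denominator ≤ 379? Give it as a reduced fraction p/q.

List convergents until the denominator exceeds the bound:
a_0 = 5: 5/1  (≤ bound)
a_1 = 1: 6/1  (≤ bound)
a_2 = 10: 65/11  (≤ bound)
a_3 = 1: 71/12  (≤ bound)
a_4 = 10: 775/131  (≤ bound)
a_5 = 1: 846/143  (≤ bound)
a_6 = 10: 9235/1561  (> 379, stop)

846/143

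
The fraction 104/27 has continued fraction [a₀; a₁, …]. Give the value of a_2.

Repeatedly divide and take the remainder:
⌊104/27⌋ = 3, remainder 23
⌊27/23⌋ = 1, remainder 4
⌊23/4⌋ = 5, remainder 3

5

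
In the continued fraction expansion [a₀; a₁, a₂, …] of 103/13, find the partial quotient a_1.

1

Apply division with remainder until the remainder is 0:
103 = 7·13 + 12, so a_0 = 7
13 = 1·12 + 1, so a_1 = 1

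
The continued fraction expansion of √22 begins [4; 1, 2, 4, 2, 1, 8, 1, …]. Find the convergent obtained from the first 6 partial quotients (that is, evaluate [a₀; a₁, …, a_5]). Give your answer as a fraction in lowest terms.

Start with 1.
2 + 1/(1/1) = 2 + 1/1 = 3/1
4 + 1/(3/1) = 4 + 1/3 = 13/3
2 + 1/(13/3) = 2 + 3/13 = 29/13
1 + 1/(29/13) = 1 + 13/29 = 42/29
4 + 1/(42/29) = 4 + 29/42 = 197/42

197/42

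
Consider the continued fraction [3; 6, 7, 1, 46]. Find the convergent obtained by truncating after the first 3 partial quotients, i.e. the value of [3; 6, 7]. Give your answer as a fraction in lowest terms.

Compute successive convergents:
a_0 = 3: 3/1
a_1 = 6: 19/6
a_2 = 7: 136/43

136/43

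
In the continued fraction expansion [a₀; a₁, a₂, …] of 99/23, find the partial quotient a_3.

2

99 ÷ 23 → quotient 4, remainder 7
23 ÷ 7 → quotient 3, remainder 2
7 ÷ 2 → quotient 3, remainder 1
2 ÷ 1 → quotient 2, remainder 0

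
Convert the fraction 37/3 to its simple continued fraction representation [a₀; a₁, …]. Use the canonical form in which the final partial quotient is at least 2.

37 ÷ 3 → quotient 12, remainder 1
3 ÷ 1 → quotient 3, remainder 0

[12; 3]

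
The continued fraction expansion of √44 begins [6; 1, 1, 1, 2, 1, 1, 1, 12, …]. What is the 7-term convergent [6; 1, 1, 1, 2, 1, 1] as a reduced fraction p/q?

126/19

a_0 = 6: 6/1
a_1 = 1: 7/1
a_2 = 1: 13/2
a_3 = 1: 20/3
a_4 = 2: 53/8
a_5 = 1: 73/11
a_6 = 1: 126/19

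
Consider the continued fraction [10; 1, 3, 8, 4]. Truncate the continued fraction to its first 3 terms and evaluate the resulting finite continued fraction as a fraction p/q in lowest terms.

Starting at the tail and folding back:
Start with 3.
1 + 1/(3/1) = 1 + 1/3 = 4/3
10 + 1/(4/3) = 10 + 3/4 = 43/4

43/4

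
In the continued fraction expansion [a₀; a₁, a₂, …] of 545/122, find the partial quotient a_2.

⌊545/122⌋ = 4, remainder 57
⌊122/57⌋ = 2, remainder 8
⌊57/8⌋ = 7, remainder 1

7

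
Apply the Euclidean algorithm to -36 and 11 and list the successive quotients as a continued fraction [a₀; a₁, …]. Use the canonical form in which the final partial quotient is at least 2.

[-4; 1, 2, 1, 2]

⌊-36/11⌋ = -4, remainder 8
⌊11/8⌋ = 1, remainder 3
⌊8/3⌋ = 2, remainder 2
⌊3/2⌋ = 1, remainder 1
⌊2/1⌋ = 2, remainder 0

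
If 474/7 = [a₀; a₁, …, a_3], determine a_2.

Apply division with remainder until the remainder is 0:
⌊474/7⌋ = 67, remainder 5
⌊7/5⌋ = 1, remainder 2
⌊5/2⌋ = 2, remainder 1

2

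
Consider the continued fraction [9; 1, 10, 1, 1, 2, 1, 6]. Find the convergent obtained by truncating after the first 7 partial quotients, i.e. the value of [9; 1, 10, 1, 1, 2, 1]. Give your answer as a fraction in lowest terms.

a_0 = 9: 9/1
a_1 = 1: 10/1
a_2 = 10: 109/11
a_3 = 1: 119/12
a_4 = 1: 228/23
a_5 = 2: 575/58
a_6 = 1: 803/81

803/81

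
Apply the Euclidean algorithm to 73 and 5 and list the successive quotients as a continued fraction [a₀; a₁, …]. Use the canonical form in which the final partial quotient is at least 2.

73 ÷ 5 → quotient 14, remainder 3
5 ÷ 3 → quotient 1, remainder 2
3 ÷ 2 → quotient 1, remainder 1
2 ÷ 1 → quotient 2, remainder 0

[14; 1, 1, 2]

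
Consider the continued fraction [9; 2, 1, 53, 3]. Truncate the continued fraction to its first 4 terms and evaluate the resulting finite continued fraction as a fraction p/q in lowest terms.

1503/161

Compute successive convergents:
a_0 = 9: 9/1
a_1 = 2: 19/2
a_2 = 1: 28/3
a_3 = 53: 1503/161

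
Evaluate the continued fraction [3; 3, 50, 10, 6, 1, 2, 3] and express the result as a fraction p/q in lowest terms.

Start with 3.
2 + 1/(3/1) = 2 + 1/3 = 7/3
1 + 1/(7/3) = 1 + 3/7 = 10/7
6 + 1/(10/7) = 6 + 7/10 = 67/10
10 + 1/(67/10) = 10 + 10/67 = 680/67
50 + 1/(680/67) = 50 + 67/680 = 34067/680
3 + 1/(34067/680) = 3 + 680/34067 = 102881/34067
3 + 1/(102881/34067) = 3 + 34067/102881 = 342710/102881

342710/102881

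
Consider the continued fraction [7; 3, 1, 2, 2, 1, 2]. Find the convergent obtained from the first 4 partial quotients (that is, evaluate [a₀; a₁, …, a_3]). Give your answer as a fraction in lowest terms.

80/11

Start with 2.
1 + 1/(2/1) = 1 + 1/2 = 3/2
3 + 1/(3/2) = 3 + 2/3 = 11/3
7 + 1/(11/3) = 7 + 3/11 = 80/11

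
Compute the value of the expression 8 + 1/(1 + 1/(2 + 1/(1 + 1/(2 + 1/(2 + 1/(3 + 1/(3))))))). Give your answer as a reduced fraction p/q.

a_0 = 8: 8/1
a_1 = 1: 9/1
a_2 = 2: 26/3
a_3 = 1: 35/4
a_4 = 2: 96/11
a_5 = 2: 227/26
a_6 = 3: 777/89
a_7 = 3: 2558/293

2558/293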